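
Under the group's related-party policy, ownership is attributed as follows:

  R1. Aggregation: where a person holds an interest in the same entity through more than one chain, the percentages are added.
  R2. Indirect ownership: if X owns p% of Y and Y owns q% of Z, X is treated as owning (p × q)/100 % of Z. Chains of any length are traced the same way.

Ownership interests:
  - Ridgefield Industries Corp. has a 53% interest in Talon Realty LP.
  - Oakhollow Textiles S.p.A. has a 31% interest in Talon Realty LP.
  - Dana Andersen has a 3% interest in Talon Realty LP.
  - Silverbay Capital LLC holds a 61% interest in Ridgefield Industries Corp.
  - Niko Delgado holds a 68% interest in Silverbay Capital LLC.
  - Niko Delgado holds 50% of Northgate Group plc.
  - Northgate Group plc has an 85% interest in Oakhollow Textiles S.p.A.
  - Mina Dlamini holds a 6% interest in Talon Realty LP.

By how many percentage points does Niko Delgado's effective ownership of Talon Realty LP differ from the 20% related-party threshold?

15.1594

Chain via Northgate Group plc → Oakhollow Textiles S.p.A. (R2): 50% × 85% × 31% = 13.175% of Talon Realty LP.
Chain via Silverbay Capital LLC → Ridgefield Industries Corp. (R2): 68% × 61% × 53% = 21.9844% of Talon Realty LP.
Aggregating (R1): 13.175% + 21.9844% = 35.1594%.
35.1594% exceeds the 20% threshold by 15.1594 percentage points.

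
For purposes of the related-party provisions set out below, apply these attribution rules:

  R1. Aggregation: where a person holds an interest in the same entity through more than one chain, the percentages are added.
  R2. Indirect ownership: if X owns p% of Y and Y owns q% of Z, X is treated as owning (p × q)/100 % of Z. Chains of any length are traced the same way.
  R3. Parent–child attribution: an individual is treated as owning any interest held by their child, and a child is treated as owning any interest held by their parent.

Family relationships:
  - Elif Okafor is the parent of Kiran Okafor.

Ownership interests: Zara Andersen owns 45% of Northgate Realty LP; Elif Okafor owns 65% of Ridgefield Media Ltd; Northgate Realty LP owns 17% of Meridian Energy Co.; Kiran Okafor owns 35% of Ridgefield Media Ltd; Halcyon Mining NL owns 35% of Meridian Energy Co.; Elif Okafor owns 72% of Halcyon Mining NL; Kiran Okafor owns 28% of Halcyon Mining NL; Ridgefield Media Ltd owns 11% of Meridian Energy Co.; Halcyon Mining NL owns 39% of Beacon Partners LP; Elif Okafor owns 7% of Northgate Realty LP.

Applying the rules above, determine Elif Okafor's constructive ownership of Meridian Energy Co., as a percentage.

By parent–child attribution (R3), Elif Okafor is treated as also owning Kiran Okafor's interest in Halcyon Mining NL, giving 72% + 28% = 100%.
By parent–child attribution (R3), Elif Okafor is treated as also owning Kiran Okafor's interest in Ridgefield Media Ltd, giving 65% + 35% = 100%.
Chain via Northgate Realty LP (R2): 7% × 17% = 1.19% of Meridian Energy Co.
Chain via Halcyon Mining NL (R2): 100% × 35% = 35% of Meridian Energy Co.
Chain via Ridgefield Media Ltd (R2): 100% × 11% = 11% of Meridian Energy Co.
Aggregating (R1): 1.19% + 35% + 11% = 47.19%.

47.19%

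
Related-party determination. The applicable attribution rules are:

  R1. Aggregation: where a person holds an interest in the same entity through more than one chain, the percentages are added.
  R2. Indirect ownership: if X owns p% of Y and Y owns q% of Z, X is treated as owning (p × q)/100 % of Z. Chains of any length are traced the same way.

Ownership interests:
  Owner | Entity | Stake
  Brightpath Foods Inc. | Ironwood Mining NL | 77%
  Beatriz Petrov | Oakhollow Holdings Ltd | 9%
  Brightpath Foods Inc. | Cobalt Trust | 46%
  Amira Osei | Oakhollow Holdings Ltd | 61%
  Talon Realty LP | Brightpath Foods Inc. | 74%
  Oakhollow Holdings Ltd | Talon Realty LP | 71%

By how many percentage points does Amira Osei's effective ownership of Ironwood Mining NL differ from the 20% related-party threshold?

Chain via Oakhollow Holdings Ltd → Talon Realty LP → Brightpath Foods Inc. (R2): 61% × 71% × 74% × 77% = 24.678038% of Ironwood Mining NL.
24.678038% exceeds the 20% threshold by 4.678038 percentage points.

4.678038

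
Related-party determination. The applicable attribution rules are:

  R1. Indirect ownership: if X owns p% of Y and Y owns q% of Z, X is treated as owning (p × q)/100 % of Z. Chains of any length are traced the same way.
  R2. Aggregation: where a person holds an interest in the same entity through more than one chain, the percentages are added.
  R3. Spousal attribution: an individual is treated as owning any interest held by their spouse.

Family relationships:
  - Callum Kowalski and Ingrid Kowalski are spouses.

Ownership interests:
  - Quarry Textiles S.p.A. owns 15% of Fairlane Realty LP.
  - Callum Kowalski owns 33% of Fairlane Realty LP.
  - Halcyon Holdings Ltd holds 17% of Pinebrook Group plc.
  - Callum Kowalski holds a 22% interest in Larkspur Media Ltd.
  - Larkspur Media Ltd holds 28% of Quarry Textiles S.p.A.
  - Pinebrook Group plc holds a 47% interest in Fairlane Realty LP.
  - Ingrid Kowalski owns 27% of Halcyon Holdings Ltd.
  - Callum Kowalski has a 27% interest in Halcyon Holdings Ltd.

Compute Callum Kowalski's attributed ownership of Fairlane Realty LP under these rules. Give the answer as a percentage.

By spousal attribution (R3), Callum Kowalski is treated as also owning Ingrid Kowalski's interest in Halcyon Holdings Ltd, giving 27% + 27% = 54%.
Chain via Halcyon Holdings Ltd → Pinebrook Group plc (R1): 54% × 17% × 47% = 4.3146% of Fairlane Realty LP.
Chain via Larkspur Media Ltd → Quarry Textiles S.p.A. (R1): 22% × 28% × 15% = 0.924% of Fairlane Realty LP.
Direct interest in Fairlane Realty LP: 33%.
Aggregating (R2): 4.3146% + 0.924% + 33% = 38.2386%.

38.2386%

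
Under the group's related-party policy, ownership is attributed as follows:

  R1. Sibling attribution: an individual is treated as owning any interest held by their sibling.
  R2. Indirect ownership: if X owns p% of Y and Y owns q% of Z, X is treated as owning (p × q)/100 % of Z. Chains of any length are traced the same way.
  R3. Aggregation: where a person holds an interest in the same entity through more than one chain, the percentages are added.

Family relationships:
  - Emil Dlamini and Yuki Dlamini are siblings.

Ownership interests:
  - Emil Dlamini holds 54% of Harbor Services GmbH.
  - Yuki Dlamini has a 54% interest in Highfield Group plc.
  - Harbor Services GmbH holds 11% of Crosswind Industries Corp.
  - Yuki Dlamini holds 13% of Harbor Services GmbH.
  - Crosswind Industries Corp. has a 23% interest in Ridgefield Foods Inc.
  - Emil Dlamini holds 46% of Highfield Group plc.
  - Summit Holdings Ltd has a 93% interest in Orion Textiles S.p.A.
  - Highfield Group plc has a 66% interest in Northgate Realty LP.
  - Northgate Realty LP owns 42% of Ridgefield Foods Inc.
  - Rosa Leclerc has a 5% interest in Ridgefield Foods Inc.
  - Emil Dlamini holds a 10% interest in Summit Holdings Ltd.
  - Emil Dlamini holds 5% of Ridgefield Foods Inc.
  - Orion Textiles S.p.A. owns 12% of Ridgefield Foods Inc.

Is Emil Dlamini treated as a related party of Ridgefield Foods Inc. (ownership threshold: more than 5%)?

Yes

By sibling attribution (R1), Emil Dlamini is treated as also owning Yuki Dlamini's interest in Highfield Group plc, giving 46% + 54% = 100%.
By sibling attribution (R1), Emil Dlamini is treated as also owning Yuki Dlamini's interest in Harbor Services GmbH, giving 54% + 13% = 67%.
Chain via Summit Holdings Ltd → Orion Textiles S.p.A. (R2): 10% × 93% × 12% = 1.116% of Ridgefield Foods Inc.
Chain via Highfield Group plc → Northgate Realty LP (R2): 100% × 66% × 42% = 27.72% of Ridgefield Foods Inc.
Chain via Harbor Services GmbH → Crosswind Industries Corp. (R2): 67% × 11% × 23% = 1.6951% of Ridgefield Foods Inc.
Direct interest in Ridgefield Foods Inc: 5%.
Aggregating (R3): 1.116% + 27.72% + 1.6951% + 5% = 35.5311%.
35.5311% exceeds the 5% threshold, so Emil is a related party to Ridgefield Foods Inc.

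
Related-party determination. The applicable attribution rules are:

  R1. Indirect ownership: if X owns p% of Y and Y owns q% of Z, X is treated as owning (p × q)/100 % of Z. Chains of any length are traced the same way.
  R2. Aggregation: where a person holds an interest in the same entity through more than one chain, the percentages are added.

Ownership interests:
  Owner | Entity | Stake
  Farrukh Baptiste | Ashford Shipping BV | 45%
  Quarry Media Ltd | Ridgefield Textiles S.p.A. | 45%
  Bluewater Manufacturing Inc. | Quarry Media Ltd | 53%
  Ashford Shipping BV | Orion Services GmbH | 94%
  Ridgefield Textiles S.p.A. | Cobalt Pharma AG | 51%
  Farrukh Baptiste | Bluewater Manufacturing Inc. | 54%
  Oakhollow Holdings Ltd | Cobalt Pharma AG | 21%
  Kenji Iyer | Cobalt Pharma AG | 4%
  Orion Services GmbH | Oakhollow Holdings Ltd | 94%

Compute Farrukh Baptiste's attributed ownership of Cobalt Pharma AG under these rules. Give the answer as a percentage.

14.91831%

Chain via Ashford Shipping BV → Orion Services GmbH → Oakhollow Holdings Ltd (R1): 45% × 94% × 94% × 21% = 8.35002% of Cobalt Pharma AG.
Chain via Bluewater Manufacturing Inc. → Quarry Media Ltd → Ridgefield Textiles S.p.A. (R1): 54% × 53% × 45% × 51% = 6.56829% of Cobalt Pharma AG.
Aggregating (R2): 8.35002% + 6.56829% = 14.91831%.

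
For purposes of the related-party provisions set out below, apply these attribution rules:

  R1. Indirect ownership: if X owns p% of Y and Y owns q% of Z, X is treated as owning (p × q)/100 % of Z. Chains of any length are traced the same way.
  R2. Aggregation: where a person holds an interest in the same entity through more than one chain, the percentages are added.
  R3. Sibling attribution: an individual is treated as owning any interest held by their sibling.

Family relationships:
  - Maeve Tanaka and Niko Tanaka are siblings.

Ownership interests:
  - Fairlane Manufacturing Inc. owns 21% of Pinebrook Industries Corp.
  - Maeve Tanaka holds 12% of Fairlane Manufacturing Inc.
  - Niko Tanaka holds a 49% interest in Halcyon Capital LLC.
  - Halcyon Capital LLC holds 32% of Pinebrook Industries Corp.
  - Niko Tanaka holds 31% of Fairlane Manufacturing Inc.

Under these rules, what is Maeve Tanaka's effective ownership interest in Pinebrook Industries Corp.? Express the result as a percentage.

24.71%

By sibling attribution (R3), Maeve Tanaka is treated as also owning Niko Tanaka's interest in Fairlane Manufacturing Inc, giving 12% + 31% = 43%.
By sibling attribution (R3), Maeve Tanaka is treated as owning Niko Tanaka's 49% interest in Halcyon Capital LLC.
Chain via Fairlane Manufacturing Inc. (R1): 43% × 21% = 9.03% of Pinebrook Industries Corp.
Chain via Halcyon Capital LLC (R1): 49% × 32% = 15.68% of Pinebrook Industries Corp.
Aggregating (R2): 9.03% + 15.68% = 24.71%.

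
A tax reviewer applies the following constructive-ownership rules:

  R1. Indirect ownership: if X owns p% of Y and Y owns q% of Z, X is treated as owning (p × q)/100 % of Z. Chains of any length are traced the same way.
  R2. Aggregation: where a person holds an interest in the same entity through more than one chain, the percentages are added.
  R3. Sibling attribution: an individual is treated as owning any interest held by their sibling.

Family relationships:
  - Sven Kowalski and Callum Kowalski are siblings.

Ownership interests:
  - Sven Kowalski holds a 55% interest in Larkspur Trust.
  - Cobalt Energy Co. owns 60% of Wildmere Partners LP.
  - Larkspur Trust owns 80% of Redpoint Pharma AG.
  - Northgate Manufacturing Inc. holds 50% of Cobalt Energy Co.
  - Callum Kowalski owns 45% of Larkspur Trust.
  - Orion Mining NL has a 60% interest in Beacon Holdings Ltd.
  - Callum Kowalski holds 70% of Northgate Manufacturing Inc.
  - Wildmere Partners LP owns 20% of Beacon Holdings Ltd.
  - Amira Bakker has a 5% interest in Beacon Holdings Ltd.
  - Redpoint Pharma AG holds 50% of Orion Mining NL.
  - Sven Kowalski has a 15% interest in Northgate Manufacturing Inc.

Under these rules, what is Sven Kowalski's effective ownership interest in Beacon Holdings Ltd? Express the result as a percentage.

29.1%

By sibling attribution (R3), Sven Kowalski is treated as also owning Callum Kowalski's interest in Larkspur Trust, giving 55% + 45% = 100%.
By sibling attribution (R3), Sven Kowalski is treated as also owning Callum Kowalski's interest in Northgate Manufacturing Inc, giving 15% + 70% = 85%.
Chain via Larkspur Trust → Redpoint Pharma AG → Orion Mining NL (R1): 100% × 80% × 50% × 60% = 24% of Beacon Holdings Ltd.
Chain via Northgate Manufacturing Inc. → Cobalt Energy Co. → Wildmere Partners LP (R1): 85% × 50% × 60% × 20% = 5.1% of Beacon Holdings Ltd.
Aggregating (R2): 24% + 5.1% = 29.1%.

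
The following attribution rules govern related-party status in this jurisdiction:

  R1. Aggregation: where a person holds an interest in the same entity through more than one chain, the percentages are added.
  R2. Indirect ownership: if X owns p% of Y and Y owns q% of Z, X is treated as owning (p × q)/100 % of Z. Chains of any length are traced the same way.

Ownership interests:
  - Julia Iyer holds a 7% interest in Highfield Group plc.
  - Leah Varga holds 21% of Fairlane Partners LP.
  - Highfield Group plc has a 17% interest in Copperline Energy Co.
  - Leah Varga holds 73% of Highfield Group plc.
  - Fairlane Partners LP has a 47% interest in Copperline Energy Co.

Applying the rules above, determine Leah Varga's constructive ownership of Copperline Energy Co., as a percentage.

22.28%

Chain via Highfield Group plc (R2): 73% × 17% = 12.41% of Copperline Energy Co.
Chain via Fairlane Partners LP (R2): 21% × 47% = 9.87% of Copperline Energy Co.
Aggregating (R1): 12.41% + 9.87% = 22.28%.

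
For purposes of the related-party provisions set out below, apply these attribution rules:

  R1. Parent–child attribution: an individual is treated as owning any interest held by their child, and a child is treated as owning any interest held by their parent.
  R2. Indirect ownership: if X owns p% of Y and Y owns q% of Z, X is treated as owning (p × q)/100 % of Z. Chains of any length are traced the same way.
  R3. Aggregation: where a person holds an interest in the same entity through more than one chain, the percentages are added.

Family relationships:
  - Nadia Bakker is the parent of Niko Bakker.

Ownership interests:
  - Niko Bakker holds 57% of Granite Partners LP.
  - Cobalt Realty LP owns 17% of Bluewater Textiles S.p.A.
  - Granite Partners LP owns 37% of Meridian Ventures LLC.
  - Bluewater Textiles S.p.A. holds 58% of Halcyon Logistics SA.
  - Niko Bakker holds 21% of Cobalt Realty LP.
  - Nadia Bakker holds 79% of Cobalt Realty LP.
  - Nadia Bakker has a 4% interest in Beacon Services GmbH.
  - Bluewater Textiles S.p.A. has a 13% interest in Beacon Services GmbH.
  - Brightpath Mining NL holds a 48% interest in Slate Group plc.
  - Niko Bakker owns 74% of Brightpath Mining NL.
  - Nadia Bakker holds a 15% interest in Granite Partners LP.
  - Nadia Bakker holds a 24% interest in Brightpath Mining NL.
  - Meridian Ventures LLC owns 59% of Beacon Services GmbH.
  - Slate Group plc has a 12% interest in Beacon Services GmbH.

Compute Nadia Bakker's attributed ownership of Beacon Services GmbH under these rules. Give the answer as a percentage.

27.5724%

By parent–child attribution (R1), Nadia Bakker is treated as also owning Niko Bakker's interest in Cobalt Realty LP, giving 79% + 21% = 100%.
By parent–child attribution (R1), Nadia Bakker is treated as also owning Niko Bakker's interest in Brightpath Mining NL, giving 24% + 74% = 98%.
By parent–child attribution (R1), Nadia Bakker is treated as also owning Niko Bakker's interest in Granite Partners LP, giving 15% + 57% = 72%.
Chain via Cobalt Realty LP → Bluewater Textiles S.p.A. (R2): 100% × 17% × 13% = 2.21% of Beacon Services GmbH.
Chain via Brightpath Mining NL → Slate Group plc (R2): 98% × 48% × 12% = 5.6448% of Beacon Services GmbH.
Chain via Granite Partners LP → Meridian Ventures LLC (R2): 72% × 37% × 59% = 15.7176% of Beacon Services GmbH.
Direct interest in Beacon Services GmbH: 4%.
Aggregating (R3): 2.21% + 5.6448% + 15.7176% + 4% = 27.5724%.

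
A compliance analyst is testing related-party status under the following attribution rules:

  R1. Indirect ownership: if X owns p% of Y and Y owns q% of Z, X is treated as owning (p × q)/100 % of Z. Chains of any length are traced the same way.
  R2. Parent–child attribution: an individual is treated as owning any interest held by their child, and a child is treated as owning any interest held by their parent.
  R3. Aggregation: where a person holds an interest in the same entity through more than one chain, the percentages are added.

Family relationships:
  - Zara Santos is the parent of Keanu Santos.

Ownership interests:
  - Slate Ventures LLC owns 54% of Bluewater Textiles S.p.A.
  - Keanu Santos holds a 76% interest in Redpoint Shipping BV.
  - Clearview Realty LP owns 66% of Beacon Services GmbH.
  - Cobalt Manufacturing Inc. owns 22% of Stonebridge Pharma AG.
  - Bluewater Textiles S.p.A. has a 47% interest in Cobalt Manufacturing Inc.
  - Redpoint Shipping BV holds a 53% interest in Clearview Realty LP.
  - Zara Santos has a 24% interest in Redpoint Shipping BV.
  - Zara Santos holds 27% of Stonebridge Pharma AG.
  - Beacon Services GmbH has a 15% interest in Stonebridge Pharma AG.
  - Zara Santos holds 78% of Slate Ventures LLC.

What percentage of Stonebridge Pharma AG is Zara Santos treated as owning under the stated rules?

By parent–child attribution (R2), Zara Santos is treated as also owning Keanu Santos's interest in Redpoint Shipping BV, giving 24% + 76% = 100%.
Chain via Slate Ventures LLC → Bluewater Textiles S.p.A. → Cobalt Manufacturing Inc. (R1): 78% × 54% × 47% × 22% = 4.355208% of Stonebridge Pharma AG.
Chain via Redpoint Shipping BV → Clearview Realty LP → Beacon Services GmbH (R1): 100% × 53% × 66% × 15% = 5.247% of Stonebridge Pharma AG.
Direct interest in Stonebridge Pharma AG: 27%.
Aggregating (R3): 4.355208% + 5.247% + 27% = 36.602208%.

36.602208%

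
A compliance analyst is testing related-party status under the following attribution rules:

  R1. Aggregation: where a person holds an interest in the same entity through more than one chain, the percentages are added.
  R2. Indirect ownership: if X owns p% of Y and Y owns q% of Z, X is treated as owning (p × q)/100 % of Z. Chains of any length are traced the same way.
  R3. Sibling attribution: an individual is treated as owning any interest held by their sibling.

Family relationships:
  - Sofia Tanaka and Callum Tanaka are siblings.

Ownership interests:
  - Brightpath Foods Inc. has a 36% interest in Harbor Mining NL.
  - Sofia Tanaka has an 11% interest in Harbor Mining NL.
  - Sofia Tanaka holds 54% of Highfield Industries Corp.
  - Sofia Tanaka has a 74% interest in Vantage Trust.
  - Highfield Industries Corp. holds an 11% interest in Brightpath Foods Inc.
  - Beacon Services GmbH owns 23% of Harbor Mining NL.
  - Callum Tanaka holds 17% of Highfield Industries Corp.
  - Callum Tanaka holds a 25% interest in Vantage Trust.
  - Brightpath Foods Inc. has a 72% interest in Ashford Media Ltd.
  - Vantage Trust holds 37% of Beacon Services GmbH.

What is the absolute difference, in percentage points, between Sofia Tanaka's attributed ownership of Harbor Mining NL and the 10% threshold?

By sibling attribution (R3), Sofia Tanaka is treated as also owning Callum Tanaka's interest in Vantage Trust, giving 74% + 25% = 99%.
By sibling attribution (R3), Sofia Tanaka is treated as also owning Callum Tanaka's interest in Highfield Industries Corp, giving 54% + 17% = 71%.
Chain via Vantage Trust → Beacon Services GmbH (R2): 99% × 37% × 23% = 8.4249% of Harbor Mining NL.
Chain via Highfield Industries Corp. → Brightpath Foods Inc. (R2): 71% × 11% × 36% = 2.8116% of Harbor Mining NL.
Direct interest in Harbor Mining NL: 11%.
Aggregating (R1): 8.4249% + 2.8116% + 11% = 22.2365%.
22.2365% exceeds the 10% threshold by 12.2365 percentage points.

12.2365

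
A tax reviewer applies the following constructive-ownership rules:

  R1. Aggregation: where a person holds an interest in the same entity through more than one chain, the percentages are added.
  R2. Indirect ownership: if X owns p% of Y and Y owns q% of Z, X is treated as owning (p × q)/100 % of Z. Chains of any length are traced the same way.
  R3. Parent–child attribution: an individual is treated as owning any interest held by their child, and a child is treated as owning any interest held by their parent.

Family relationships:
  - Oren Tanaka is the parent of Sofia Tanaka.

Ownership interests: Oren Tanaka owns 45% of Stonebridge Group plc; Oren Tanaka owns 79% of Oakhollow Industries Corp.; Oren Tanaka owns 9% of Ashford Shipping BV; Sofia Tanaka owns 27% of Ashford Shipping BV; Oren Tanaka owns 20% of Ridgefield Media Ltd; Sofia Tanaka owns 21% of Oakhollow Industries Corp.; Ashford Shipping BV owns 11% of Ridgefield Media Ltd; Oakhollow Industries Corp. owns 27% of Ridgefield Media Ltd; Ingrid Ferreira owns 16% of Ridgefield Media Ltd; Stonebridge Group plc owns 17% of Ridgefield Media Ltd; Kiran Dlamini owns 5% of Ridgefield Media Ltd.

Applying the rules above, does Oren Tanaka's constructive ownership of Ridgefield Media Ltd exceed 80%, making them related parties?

By parent–child attribution (R3), Oren Tanaka is treated as also owning Sofia Tanaka's interest in Oakhollow Industries Corp, giving 79% + 21% = 100%.
By parent–child attribution (R3), Oren Tanaka is treated as also owning Sofia Tanaka's interest in Ashford Shipping BV, giving 9% + 27% = 36%.
Chain via Oakhollow Industries Corp. (R2): 100% × 27% = 27% of Ridgefield Media Ltd.
Chain via Stonebridge Group plc (R2): 45% × 17% = 7.65% of Ridgefield Media Ltd.
Chain via Ashford Shipping BV (R2): 36% × 11% = 3.96% of Ridgefield Media Ltd.
Direct interest in Ridgefield Media Ltd: 20%.
Aggregating (R1): 27% + 7.65% + 3.96% + 20% = 58.61%.
58.61% does not exceed the 80% threshold, so Oren is not a related party to Ridgefield Media Ltd.

No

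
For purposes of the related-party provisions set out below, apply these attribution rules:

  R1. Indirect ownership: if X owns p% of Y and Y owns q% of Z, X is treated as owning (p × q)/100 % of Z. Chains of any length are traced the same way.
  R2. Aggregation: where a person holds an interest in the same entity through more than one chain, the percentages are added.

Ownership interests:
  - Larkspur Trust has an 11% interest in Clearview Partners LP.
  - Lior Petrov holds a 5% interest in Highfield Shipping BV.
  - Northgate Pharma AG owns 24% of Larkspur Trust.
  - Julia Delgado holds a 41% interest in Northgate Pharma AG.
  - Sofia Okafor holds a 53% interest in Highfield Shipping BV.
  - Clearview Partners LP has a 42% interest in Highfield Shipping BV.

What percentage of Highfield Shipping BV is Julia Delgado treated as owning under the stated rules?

0.454608%

Chain via Northgate Pharma AG → Larkspur Trust → Clearview Partners LP (R1): 41% × 24% × 11% × 42% = 0.454608% of Highfield Shipping BV.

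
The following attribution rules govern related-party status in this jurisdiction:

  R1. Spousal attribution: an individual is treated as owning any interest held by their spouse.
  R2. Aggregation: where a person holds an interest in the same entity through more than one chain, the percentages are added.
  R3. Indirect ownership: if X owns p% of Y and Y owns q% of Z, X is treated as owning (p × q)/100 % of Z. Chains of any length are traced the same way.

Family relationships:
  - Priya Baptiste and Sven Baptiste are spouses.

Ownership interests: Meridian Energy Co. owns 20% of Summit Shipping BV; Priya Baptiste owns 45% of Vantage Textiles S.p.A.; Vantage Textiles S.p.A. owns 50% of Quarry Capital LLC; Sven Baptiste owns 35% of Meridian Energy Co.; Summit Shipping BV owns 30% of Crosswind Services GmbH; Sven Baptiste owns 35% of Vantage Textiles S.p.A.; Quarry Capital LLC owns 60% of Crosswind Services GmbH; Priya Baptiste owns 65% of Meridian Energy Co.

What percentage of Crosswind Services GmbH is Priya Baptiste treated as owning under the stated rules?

By spousal attribution (R1), Priya Baptiste is treated as also owning Sven Baptiste's interest in Meridian Energy Co, giving 65% + 35% = 100%.
By spousal attribution (R1), Priya Baptiste is treated as also owning Sven Baptiste's interest in Vantage Textiles S.p.A, giving 45% + 35% = 80%.
Chain via Meridian Energy Co. → Summit Shipping BV (R3): 100% × 20% × 30% = 6% of Crosswind Services GmbH.
Chain via Vantage Textiles S.p.A. → Quarry Capital LLC (R3): 80% × 50% × 60% = 24% of Crosswind Services GmbH.
Aggregating (R2): 6% + 24% = 30%.

30%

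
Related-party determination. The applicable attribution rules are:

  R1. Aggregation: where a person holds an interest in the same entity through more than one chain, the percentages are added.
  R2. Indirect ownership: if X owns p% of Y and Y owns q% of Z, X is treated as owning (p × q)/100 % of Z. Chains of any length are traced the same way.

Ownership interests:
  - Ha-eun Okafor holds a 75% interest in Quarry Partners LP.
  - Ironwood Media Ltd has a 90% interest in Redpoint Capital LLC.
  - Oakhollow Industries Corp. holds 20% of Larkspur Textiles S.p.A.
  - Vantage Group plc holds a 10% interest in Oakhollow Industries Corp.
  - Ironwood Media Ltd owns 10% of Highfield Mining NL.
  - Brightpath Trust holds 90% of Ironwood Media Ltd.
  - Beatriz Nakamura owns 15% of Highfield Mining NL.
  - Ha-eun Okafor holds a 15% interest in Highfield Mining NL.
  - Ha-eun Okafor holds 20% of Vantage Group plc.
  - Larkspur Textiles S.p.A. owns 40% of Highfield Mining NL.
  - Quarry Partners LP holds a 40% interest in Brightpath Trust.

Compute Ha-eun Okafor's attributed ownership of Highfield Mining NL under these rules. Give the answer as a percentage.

17.86%

Chain via Quarry Partners LP → Brightpath Trust → Ironwood Media Ltd (R2): 75% × 40% × 90% × 10% = 2.7% of Highfield Mining NL.
Chain via Vantage Group plc → Oakhollow Industries Corp. → Larkspur Textiles S.p.A. (R2): 20% × 10% × 20% × 40% = 0.16% of Highfield Mining NL.
Direct interest in Highfield Mining NL: 15%.
Aggregating (R1): 2.7% + 0.16% + 15% = 17.86%.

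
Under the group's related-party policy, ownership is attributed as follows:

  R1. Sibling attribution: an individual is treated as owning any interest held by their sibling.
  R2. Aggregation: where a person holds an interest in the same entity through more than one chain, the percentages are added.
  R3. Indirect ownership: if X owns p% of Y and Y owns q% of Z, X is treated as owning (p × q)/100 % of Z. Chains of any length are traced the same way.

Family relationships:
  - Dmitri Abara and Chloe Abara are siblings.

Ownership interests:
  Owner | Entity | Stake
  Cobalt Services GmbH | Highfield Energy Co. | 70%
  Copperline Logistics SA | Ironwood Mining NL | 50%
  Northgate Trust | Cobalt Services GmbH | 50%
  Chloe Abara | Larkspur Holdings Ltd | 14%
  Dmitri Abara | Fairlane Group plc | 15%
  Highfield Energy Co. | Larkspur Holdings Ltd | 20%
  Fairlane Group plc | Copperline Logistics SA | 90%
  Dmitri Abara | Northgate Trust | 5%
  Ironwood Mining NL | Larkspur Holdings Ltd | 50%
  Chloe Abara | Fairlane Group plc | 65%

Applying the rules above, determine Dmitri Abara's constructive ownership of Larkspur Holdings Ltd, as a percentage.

By sibling attribution (R1), Dmitri Abara is treated as also owning Chloe Abara's interest in Fairlane Group plc, giving 15% + 65% = 80%.
By sibling attribution (R1), Dmitri Abara is treated as owning Chloe Abara's 14% interest in Larkspur Holdings Ltd.
Chain via Fairlane Group plc → Copperline Logistics SA → Ironwood Mining NL (R3): 80% × 90% × 50% × 50% = 18% of Larkspur Holdings Ltd.
Chain via Northgate Trust → Cobalt Services GmbH → Highfield Energy Co. (R3): 5% × 50% × 70% × 20% = 0.35% of Larkspur Holdings Ltd.
Direct interest in Larkspur Holdings Ltd: 14%.
Aggregating (R2): 18% + 0.35% + 14% = 32.35%.

32.35%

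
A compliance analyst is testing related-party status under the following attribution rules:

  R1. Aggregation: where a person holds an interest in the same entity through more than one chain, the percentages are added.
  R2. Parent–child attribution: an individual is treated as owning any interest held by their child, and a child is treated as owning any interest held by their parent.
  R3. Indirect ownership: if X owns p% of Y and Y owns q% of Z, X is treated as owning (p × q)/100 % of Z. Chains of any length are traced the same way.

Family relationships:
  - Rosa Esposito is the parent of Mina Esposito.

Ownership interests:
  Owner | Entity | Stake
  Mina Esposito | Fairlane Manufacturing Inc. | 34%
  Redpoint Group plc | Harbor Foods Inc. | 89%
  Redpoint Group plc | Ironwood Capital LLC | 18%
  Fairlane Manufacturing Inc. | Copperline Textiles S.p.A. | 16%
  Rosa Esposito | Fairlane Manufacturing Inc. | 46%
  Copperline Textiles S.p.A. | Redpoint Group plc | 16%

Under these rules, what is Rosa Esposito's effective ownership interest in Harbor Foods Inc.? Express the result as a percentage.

By parent–child attribution (R2), Rosa Esposito is treated as also owning Mina Esposito's interest in Fairlane Manufacturing Inc, giving 46% + 34% = 80%.
Chain via Fairlane Manufacturing Inc. → Copperline Textiles S.p.A. → Redpoint Group plc (R3): 80% × 16% × 16% × 89% = 1.82272% of Harbor Foods Inc.

1.82272%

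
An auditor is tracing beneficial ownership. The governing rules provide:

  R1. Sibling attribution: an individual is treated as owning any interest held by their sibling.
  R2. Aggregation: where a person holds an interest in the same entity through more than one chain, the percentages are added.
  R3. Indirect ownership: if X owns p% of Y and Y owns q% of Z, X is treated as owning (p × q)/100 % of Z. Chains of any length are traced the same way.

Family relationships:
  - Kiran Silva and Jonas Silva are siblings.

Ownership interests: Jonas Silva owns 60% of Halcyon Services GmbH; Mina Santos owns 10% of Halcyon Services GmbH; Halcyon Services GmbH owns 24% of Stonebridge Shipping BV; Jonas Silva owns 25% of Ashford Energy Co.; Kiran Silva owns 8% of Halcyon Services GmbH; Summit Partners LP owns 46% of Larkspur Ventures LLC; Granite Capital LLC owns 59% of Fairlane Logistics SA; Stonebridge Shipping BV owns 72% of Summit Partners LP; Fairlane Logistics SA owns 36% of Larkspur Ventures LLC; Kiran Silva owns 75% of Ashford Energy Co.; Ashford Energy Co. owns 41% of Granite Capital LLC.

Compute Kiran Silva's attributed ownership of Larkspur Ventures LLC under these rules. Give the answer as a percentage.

By sibling attribution (R1), Kiran Silva is treated as also owning Jonas Silva's interest in Halcyon Services GmbH, giving 8% + 60% = 68%.
By sibling attribution (R1), Kiran Silva is treated as also owning Jonas Silva's interest in Ashford Energy Co, giving 75% + 25% = 100%.
Chain via Halcyon Services GmbH → Stonebridge Shipping BV → Summit Partners LP (R3): 68% × 24% × 72% × 46% = 5.405184% of Larkspur Ventures LLC.
Chain via Ashford Energy Co. → Granite Capital LLC → Fairlane Logistics SA (R3): 100% × 41% × 59% × 36% = 8.7084% of Larkspur Ventures LLC.
Aggregating (R2): 5.405184% + 8.7084% = 14.113584%.

14.113584%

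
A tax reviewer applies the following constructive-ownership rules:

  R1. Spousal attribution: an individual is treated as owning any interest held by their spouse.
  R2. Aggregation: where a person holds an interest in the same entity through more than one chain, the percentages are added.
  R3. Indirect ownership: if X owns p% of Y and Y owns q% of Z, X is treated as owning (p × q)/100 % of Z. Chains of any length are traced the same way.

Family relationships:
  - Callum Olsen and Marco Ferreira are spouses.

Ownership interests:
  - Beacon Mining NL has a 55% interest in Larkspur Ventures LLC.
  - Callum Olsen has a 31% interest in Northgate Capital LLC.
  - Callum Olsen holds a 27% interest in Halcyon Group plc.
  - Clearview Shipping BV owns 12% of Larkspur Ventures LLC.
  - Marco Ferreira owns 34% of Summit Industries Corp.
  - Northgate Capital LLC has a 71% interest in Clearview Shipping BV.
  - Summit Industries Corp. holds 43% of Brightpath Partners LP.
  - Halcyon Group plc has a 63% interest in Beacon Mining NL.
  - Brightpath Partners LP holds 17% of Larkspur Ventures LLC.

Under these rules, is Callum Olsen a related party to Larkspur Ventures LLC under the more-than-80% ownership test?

No

By spousal attribution (R1), Callum Olsen is treated as owning Marco Ferreira's 34% interest in Summit Industries Corp.
Chain via Northgate Capital LLC → Clearview Shipping BV (R3): 31% × 71% × 12% = 2.6412% of Larkspur Ventures LLC.
Chain via Halcyon Group plc → Beacon Mining NL (R3): 27% × 63% × 55% = 9.3555% of Larkspur Ventures LLC.
Chain via Summit Industries Corp. → Brightpath Partners LP (R3): 34% × 43% × 17% = 2.4854% of Larkspur Ventures LLC.
Aggregating (R2): 2.6412% + 9.3555% + 2.4854% = 14.4821%.
14.4821% does not exceed the 80% threshold, so Callum is not a related party to Larkspur Ventures LLC.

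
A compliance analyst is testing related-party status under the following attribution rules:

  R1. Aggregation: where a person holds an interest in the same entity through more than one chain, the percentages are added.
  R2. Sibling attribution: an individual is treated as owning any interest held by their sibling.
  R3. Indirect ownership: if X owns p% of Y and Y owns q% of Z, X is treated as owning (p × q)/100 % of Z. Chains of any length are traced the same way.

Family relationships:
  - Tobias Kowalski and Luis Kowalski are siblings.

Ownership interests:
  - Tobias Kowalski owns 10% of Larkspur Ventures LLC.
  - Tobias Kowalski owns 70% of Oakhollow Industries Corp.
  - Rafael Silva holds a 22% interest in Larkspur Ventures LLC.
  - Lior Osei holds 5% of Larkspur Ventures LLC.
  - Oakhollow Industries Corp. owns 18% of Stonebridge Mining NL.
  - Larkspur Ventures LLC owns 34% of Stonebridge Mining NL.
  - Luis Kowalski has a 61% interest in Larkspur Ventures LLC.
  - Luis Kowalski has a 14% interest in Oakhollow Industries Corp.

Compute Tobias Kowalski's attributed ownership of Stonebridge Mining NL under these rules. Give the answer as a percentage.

39.26%

By sibling attribution (R2), Tobias Kowalski is treated as also owning Luis Kowalski's interest in Oakhollow Industries Corp, giving 70% + 14% = 84%.
By sibling attribution (R2), Tobias Kowalski is treated as also owning Luis Kowalski's interest in Larkspur Ventures LLC, giving 10% + 61% = 71%.
Chain via Oakhollow Industries Corp. (R3): 84% × 18% = 15.12% of Stonebridge Mining NL.
Chain via Larkspur Ventures LLC (R3): 71% × 34% = 24.14% of Stonebridge Mining NL.
Aggregating (R1): 15.12% + 24.14% = 39.26%.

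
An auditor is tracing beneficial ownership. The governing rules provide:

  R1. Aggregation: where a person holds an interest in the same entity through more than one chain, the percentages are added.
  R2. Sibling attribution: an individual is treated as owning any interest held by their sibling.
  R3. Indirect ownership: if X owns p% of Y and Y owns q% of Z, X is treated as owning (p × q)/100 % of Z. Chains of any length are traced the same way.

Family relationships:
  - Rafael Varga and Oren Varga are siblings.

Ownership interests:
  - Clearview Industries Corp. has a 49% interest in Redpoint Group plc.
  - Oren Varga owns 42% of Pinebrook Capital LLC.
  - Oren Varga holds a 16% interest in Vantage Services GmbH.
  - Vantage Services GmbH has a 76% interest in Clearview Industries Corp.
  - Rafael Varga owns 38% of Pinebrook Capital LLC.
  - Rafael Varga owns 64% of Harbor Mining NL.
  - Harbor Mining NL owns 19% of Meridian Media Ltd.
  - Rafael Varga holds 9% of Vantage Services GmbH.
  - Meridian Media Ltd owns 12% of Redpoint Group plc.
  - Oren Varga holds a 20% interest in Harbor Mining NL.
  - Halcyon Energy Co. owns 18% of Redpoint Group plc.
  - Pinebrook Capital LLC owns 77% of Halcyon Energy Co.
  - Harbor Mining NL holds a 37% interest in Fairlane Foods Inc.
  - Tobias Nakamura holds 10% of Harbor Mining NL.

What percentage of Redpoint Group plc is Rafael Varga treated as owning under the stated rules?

By sibling attribution (R2), Rafael Varga is treated as also owning Oren Varga's interest in Harbor Mining NL, giving 64% + 20% = 84%.
By sibling attribution (R2), Rafael Varga is treated as also owning Oren Varga's interest in Pinebrook Capital LLC, giving 38% + 42% = 80%.
By sibling attribution (R2), Rafael Varga is treated as also owning Oren Varga's interest in Vantage Services GmbH, giving 9% + 16% = 25%.
Chain via Harbor Mining NL → Meridian Media Ltd (R3): 84% × 19% × 12% = 1.9152% of Redpoint Group plc.
Chain via Pinebrook Capital LLC → Halcyon Energy Co. (R3): 80% × 77% × 18% = 11.088% of Redpoint Group plc.
Chain via Vantage Services GmbH → Clearview Industries Corp. (R3): 25% × 76% × 49% = 9.31% of Redpoint Group plc.
Aggregating (R1): 1.9152% + 11.088% + 9.31% = 22.3132%.

22.3132%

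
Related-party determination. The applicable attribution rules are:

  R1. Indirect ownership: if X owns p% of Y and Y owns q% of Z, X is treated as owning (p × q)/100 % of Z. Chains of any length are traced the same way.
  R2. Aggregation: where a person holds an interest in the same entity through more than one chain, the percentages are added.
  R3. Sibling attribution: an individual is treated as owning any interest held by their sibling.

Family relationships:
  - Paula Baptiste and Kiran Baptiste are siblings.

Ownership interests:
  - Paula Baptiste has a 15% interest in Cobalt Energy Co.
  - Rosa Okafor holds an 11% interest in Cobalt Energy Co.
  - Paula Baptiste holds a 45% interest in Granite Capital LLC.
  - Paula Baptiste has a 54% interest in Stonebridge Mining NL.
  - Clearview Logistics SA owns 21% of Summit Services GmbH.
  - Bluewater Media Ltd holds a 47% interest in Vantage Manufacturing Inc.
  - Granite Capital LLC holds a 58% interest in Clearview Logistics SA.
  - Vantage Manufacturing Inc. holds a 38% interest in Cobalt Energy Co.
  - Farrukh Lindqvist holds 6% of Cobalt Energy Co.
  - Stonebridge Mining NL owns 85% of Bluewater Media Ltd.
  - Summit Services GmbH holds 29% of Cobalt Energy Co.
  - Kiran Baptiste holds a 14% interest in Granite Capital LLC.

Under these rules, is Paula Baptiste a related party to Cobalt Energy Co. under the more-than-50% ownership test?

By sibling attribution (R3), Paula Baptiste is treated as also owning Kiran Baptiste's interest in Granite Capital LLC, giving 45% + 14% = 59%.
Chain via Granite Capital LLC → Clearview Logistics SA → Summit Services GmbH (R1): 59% × 58% × 21% × 29% = 2.083998% of Cobalt Energy Co.
Chain via Stonebridge Mining NL → Bluewater Media Ltd → Vantage Manufacturing Inc. (R1): 54% × 85% × 47% × 38% = 8.19774% of Cobalt Energy Co.
Direct interest in Cobalt Energy Co: 15%.
Aggregating (R2): 2.083998% + 8.19774% + 15% = 25.281738%.
25.281738% does not exceed the 50% threshold, so Paula is not a related party to Cobalt Energy Co.

No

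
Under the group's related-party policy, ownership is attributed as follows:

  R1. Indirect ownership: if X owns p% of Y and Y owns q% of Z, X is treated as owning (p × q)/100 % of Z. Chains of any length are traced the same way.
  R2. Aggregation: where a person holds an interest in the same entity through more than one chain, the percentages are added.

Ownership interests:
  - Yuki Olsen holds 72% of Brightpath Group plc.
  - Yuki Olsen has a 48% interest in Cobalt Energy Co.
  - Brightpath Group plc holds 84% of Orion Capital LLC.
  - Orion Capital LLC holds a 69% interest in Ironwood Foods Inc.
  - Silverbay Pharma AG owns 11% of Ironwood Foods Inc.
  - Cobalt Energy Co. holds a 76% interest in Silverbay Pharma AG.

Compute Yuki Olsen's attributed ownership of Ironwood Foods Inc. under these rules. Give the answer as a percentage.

Chain via Brightpath Group plc → Orion Capital LLC (R1): 72% × 84% × 69% = 41.7312% of Ironwood Foods Inc.
Chain via Cobalt Energy Co. → Silverbay Pharma AG (R1): 48% × 76% × 11% = 4.0128% of Ironwood Foods Inc.
Aggregating (R2): 41.7312% + 4.0128% = 45.744%.

45.744%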